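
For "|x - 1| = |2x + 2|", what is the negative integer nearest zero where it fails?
Testing negative integers from -1 downward:
x = -1: LHS = |(-1) - 1| = |-2| = 2, RHS = |2·(-1) + 2| = |0| = 0; 2 = 0 — FAILS  ← closest negative counterexample to 0

Answer: x = -1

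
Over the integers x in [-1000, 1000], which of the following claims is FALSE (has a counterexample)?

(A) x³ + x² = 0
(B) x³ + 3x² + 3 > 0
(A) x = 1: LHS = 1³ + 1² = 2; 2 = 0 — FAILS
(B) x = -4: LHS = (-4)³ + 3·(-4)² + 3 = -13; -13 > 0 — FAILS

Answer: Both A and B are false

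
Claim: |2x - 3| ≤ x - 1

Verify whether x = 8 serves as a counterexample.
Substitute x = 8 into the relation:
x = 8: LHS = |2·8 - 3| = |13| = 13, RHS = 8 - 1 = 7; 13 ≤ 7 — FAILS

Since the claim fails at x = 8, this value is a counterexample.

Answer: Yes, x = 8 is a counterexample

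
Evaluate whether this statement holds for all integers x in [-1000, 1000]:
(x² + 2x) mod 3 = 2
The claim fails at x = 0:
x = 0: LHS = (0² + 2·0) mod 3 = 0 mod 3 = 0; 0 = 2 — FAILS

Because a single integer refutes it, the statement is false.

Answer: False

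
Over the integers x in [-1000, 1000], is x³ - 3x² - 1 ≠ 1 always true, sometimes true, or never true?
Track d = LHS − RHS over the integers in [-1000, 1000]. Equality would need d = 0, but d changes sign only between consecutive integers, jumping over 0:
x = 3: LHS = 3³ - 3·3² - 1 = -1; -1 ≠ 1 — holds  (d = -2)
x = 4: LHS = 4³ - 3·4² - 1 = 15; 15 ≠ 1 — holds  (d = 14)
Away from these crossings d keeps a constant sign, and checking every integer in [-1000, 1000] confirms d ≠ 0 throughout. Hence the two sides are never equal, so the relation holds for every integer in [-1000, 1000].

No counterexample exists.

Answer: Always true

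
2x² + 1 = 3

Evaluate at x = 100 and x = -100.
x = 100: LHS = 2·100² + 1 = 20001; 20001 = 3 — FAILS
x = -100: LHS = 2·(-100)² + 1 = 20001; 20001 = 3 — FAILS

Answer: No, fails for both x = 100 and x = -100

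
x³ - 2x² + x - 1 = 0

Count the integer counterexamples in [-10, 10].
Counterexamples in [-10, 10]: {-10, -9, -8, -7, -6, -5, -4, -3, -2, -1, 0, 1, 2, 3, 4, 5, 6, 7, 8, 9, 10}.

Counting them gives 21 values.

Answer: 21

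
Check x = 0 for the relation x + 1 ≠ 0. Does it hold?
x = 0: LHS = 0 + 1 = 1; 1 ≠ 0 — holds

The relation is satisfied at x = 0.

Answer: Yes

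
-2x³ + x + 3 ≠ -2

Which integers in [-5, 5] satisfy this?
Track d = LHS − RHS over the integers in [-5, 5]. Equality would need d = 0, but d changes sign only between consecutive integers, jumping over 0:
x = 1: LHS = -2·1³ + 1 + 3 = 2; 2 ≠ -2 — holds  (d = 4)
x = 2: LHS = -2·2³ + 2 + 3 = -11; -11 ≠ -2 — holds  (d = -9)
Away from these crossings d keeps a constant sign, and checking every integer in [-5, 5] confirms d ≠ 0 throughout. Hence the two sides are never equal, so the relation holds for every integer in [-5, 5].

Answer: All integers in [-5, 5]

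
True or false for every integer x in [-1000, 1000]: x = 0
The claim fails at x = 1:
x = 1: 1 = 0 — FAILS

Because a single integer refutes it, the statement is false.

Answer: False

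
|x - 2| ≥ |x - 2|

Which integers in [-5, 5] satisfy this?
Over all integers in [-5, 5], LHS − RHS is smallest at x = 0, where it equals 0:
x = 0: LHS = |0 - 2| = |-2| = 2, RHS = |0 - 2| = |-2| = 2; 2 ≥ 2 — holds
At the ends of the range:
x = -5: LHS = |(-5) - 2| = |-7| = 7, RHS = |(-5) - 2| = |-7| = 7; 7 ≥ 7 — holds
x = 5: LHS = |5 - 2| = |3| = 3, RHS = |5 - 2| = |3| = 3; 3 ≥ 3 — holds
Hence LHS − RHS is never negative, i.e. LHS ≥ RHS throughout, so the relation holds for every integer in [-5, 5].

Answer: All integers in [-5, 5]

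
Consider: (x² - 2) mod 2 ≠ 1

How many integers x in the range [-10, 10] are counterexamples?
Counterexamples in [-10, 10]: {-9, -7, -5, -3, -1, 1, 3, 5, 7, 9}.

Counting them gives 10 values.

Answer: 10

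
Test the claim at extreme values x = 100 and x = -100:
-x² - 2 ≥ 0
x = 100: LHS = -100² - 2 = -10002; -10002 ≥ 0 — FAILS
x = -100: LHS = -(-100)² - 2 = -10002; -10002 ≥ 0 — FAILS

Answer: No, fails for both x = 100 and x = -100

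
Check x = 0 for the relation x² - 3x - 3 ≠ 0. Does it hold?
x = 0: LHS = 0² - 3·0 - 3 = -3; -3 ≠ 0 — holds

The relation is satisfied at x = 0.

Answer: Yes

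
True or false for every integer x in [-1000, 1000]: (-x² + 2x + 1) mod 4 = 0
The claim fails at x = 0:
x = 0: LHS = (-0² + 2·0 + 1) mod 4 = 1 mod 4 = 1; 1 = 0 — FAILS

Because a single integer refutes it, the statement is false.

Answer: False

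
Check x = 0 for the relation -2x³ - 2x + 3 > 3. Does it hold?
x = 0: LHS = -2·0³ - 2·0 + 3 = 3; 3 > 3 — FAILS

The relation fails at x = 0, so x = 0 is a counterexample.

Answer: No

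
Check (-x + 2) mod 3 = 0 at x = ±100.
x = 100: LHS = (-100 + 2) mod 3 = (-98) mod 3 = 1; 1 = 0 — FAILS
x = -100: LHS = (-(-100) + 2) mod 3 = 102 mod 3 = 0; 0 = 0 — holds

Answer: Partially: fails for x = 100, holds for x = -100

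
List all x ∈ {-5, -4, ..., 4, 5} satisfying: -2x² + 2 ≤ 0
Holds for: {-5, -4, -3, -2, -1, 1, 2, 3, 4, 5}
Fails for: {0}

Answer: {-5, -4, -3, -2, -1, 1, 2, 3, 4, 5}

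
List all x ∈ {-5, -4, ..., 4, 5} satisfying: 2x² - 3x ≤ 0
Holds for: {0, 1}
Fails for: {-5, -4, -3, -2, -1, 2, 3, 4, 5}

Answer: {0, 1}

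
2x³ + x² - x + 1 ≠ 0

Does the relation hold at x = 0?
x = 0: LHS = 2·0³ + 0² - 0 + 1 = 1; 1 ≠ 0 — holds

The relation is satisfied at x = 0.

Answer: Yes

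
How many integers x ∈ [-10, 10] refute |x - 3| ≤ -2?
Counterexamples in [-10, 10]: {-10, -9, -8, -7, -6, -5, -4, -3, -2, -1, 0, 1, 2, 3, 4, 5, 6, 7, 8, 9, 10}.

Counting them gives 21 values.

Answer: 21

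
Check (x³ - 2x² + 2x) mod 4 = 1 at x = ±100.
x = 100: LHS = (100³ - 2·100² + 2·100) mod 4 = 980200 mod 4 = 0; 0 = 1 — FAILS
x = -100: LHS = ((-100)³ - 2·(-100)² + 2·(-100)) mod 4 = (-1020200) mod 4 = 0; 0 = 1 — FAILS

Answer: No, fails for both x = 100 and x = -100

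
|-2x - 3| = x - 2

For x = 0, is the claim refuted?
Substitute x = 0 into the relation:
x = 0: LHS = |-2·0 - 3| = |-3| = 3, RHS = 0 - 2 = -2; 3 = -2 — FAILS

Since the claim fails at x = 0, this value is a counterexample.

Answer: Yes, x = 0 is a counterexample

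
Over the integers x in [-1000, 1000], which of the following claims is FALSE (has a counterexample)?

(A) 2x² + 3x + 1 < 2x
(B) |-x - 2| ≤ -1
(A) x = 0: LHS = 2·0² + 3·0 + 1 = 1, RHS = 2·0 = 0; 1 < 0 — FAILS
(B) x = 0: LHS = |-0 - 2| = |-2| = 2; 2 ≤ -1 — FAILS

Answer: Both A and B are false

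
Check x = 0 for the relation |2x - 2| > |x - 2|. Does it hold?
x = 0: LHS = |2·0 - 2| = |-2| = 2, RHS = |0 - 2| = |-2| = 2; 2 > 2 — FAILS

The relation fails at x = 0, so x = 0 is a counterexample.

Answer: No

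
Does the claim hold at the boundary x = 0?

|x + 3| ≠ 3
x = 0: LHS = |0 + 3| = |3| = 3; 3 ≠ 3 — FAILS

The relation fails at x = 0, so x = 0 is a counterexample.

Answer: No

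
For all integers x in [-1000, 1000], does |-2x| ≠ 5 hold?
Track d = LHS − RHS over the integers in [-1000, 1000]. Equality would need d = 0, but d changes sign only between consecutive integers, jumping over 0:
x = -3: LHS = |-2·(-3)| = |6| = 6; 6 ≠ 5 — holds  (d = 1)
x = -2: LHS = |-2·(-2)| = |4| = 4; 4 ≠ 5 — holds  (d = -1)
x = 2: LHS = |-2·2| = |-4| = 4; 4 ≠ 5 — holds  (d = -1)
x = 3: LHS = |-2·3| = |-6| = 6; 6 ≠ 5 — holds  (d = 1)
Away from these crossings d keeps a constant sign, and checking every integer in [-1000, 1000] confirms d ≠ 0 throughout. Hence the two sides are never equal, so the relation holds for every integer in [-1000, 1000].

No counterexample exists.

Answer: True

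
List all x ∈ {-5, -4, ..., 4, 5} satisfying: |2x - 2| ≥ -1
An absolute value is never negative, so the left side is ≥ 0 for every x, while the right side is -1. Tightest case in [-5, 5] is x = 1:
x = 1: LHS = |2·1 - 2| = |0| = 0; 0 ≥ -1 — holds
Hence LHS − RHS is never negative, i.e. LHS ≥ RHS throughout, so the relation holds for every integer in [-5, 5].

Answer: All integers in [-5, 5]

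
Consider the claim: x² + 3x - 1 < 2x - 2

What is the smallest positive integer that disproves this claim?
Testing positive integers:
x = 1: LHS = 1² + 3·1 - 1 = 3, RHS = 2·1 - 2 = 0; 3 < 0 — FAILS  ← smallest positive counterexample

Answer: x = 1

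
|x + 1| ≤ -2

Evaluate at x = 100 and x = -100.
x = 100: LHS = |100 + 1| = |101| = 101; 101 ≤ -2 — FAILS
x = -100: LHS = |(-100) + 1| = |-99| = 99; 99 ≤ -2 — FAILS

Answer: No, fails for both x = 100 and x = -100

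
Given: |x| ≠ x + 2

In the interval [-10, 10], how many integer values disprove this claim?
Counterexamples in [-10, 10]: {-1}.

Counting them gives 1 values.

Answer: 1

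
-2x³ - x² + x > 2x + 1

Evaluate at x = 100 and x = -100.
x = 100: LHS = -2·100³ - 100² + 100 = -2009900, RHS = 2·100 + 1 = 201; -2009900 > 201 — FAILS
x = -100: LHS = -2·(-100)³ - (-100)² + (-100) = 1989900, RHS = 2·(-100) + 1 = -199; 1989900 > -199 — holds

Answer: Partially: fails for x = 100, holds for x = -100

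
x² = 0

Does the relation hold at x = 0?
x = 0: LHS = 0² = 0; 0 = 0 — holds

The relation is satisfied at x = 0.

Answer: Yes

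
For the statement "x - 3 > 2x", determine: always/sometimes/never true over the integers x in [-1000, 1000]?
Holds at x = -4: LHS = (-4) - 3 = -7, RHS = 2·(-4) = -8; -7 > -8 — holds
Fails at x = 0: LHS = 0 - 3 = -3, RHS = 2·0 = 0; -3 > 0 — FAILS
It is satisfied by some integers in the range but not all.

Answer: Sometimes true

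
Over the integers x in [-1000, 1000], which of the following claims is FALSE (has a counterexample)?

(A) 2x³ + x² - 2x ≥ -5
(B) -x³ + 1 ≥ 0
(A) x = -2: LHS = 2·(-2)³ + (-2)² - 2·(-2) = -8; -8 ≥ -5 — FAILS
(B) x = 2: LHS = -2³ + 1 = -7; -7 ≥ 0 — FAILS

Answer: Both A and B are false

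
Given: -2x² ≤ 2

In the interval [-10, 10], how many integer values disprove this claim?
Over all integers in [-10, 10], LHS − RHS is largest at x = 0, where it equals -2:
x = 0: LHS = -2·0² = 0; 0 ≤ 2 — holds
At the ends of the range:
x = -10: LHS = -2·(-10)² = -200; -200 ≤ 2 — holds
x = 10: LHS = -2·10² = -200; -200 ≤ 2 — holds
Hence LHS − RHS is never positive, i.e. LHS ≤ RHS throughout, so the relation holds for every integer in [-10, 10].

No counterexample appears in that range.

Answer: 0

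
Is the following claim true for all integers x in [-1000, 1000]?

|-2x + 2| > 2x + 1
The claim fails at x = 1:
x = 1: LHS = |-2·1 + 2| = |0| = 0, RHS = 2·1 + 1 = 3; 0 > 3 — FAILS

Because a single integer refutes it, the statement is false.

Answer: False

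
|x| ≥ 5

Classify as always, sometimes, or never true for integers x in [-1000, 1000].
Holds at x = 5: LHS = |5| = 5; 5 ≥ 5 — holds
Fails at x = 0: LHS = |0| = 0; 0 ≥ 5 — FAILS
It is satisfied by some integers in the range but not all.

Answer: Sometimes true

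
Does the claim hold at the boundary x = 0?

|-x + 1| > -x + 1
x = 0: LHS = |-0 + 1| = |1| = 1, RHS = -0 + 1 = 1; 1 > 1 — FAILS

The relation fails at x = 0, so x = 0 is a counterexample.

Answer: No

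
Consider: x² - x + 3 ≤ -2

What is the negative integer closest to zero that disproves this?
Testing negative integers from -1 downward:
x = -1: LHS = (-1)² - (-1) + 3 = 5; 5 ≤ -2 — FAILS  ← closest negative counterexample to 0

Answer: x = -1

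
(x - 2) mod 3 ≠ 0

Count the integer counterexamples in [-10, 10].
Counterexamples in [-10, 10]: {-10, -7, -4, -1, 2, 5, 8}.

Counting them gives 7 values.

Answer: 7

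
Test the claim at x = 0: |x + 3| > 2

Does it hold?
x = 0: LHS = |0 + 3| = |3| = 3; 3 > 2 — holds

The relation is satisfied at x = 0.

Answer: Yes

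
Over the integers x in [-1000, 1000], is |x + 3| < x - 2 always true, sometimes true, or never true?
Over all integers in [-1000, 1000], LHS − RHS is smallest at x = 0, where it equals 5:
x = 0: LHS = |0 + 3| = |3| = 3, RHS = 0 - 2 = -2; 3 < -2 — FAILS
At the ends of the range:
x = -1000: LHS = |(-1000) + 3| = |-997| = 997, RHS = (-1000) - 2 = -1002; 997 < -1002 — FAILS
x = 1000: LHS = |1000 + 3| = |1003| = 1003, RHS = 1000 - 2 = 998; 1003 < 998 — FAILS
Hence LHS − RHS is never negative, i.e. LHS ≥ RHS throughout, so the claimed relation (<) fails for every integer in [-1000, 1000].

No integer in the range satisfies it.

Answer: Never true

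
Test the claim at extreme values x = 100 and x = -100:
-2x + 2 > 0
x = 100: LHS = -2·100 + 2 = -198; -198 > 0 — FAILS
x = -100: LHS = -2·(-100) + 2 = 202; 202 > 0 — holds

Answer: Partially: fails for x = 100, holds for x = -100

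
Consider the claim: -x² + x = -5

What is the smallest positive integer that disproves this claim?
Testing positive integers:
x = 1: LHS = -1² + 1 = 0; 0 = -5 — FAILS  ← smallest positive counterexample

Answer: x = 1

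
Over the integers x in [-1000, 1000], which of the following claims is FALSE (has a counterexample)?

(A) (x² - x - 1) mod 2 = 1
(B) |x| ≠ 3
(A) For a polynomial with integer coefficients, its value mod 2 depends only on x mod 2, so it suffices to check one representative of each residue class, x = 0, 1:
x = 0: LHS = (0² - 0 - 1) mod 2 = (-1) mod 2 = 1; 1 = 1 — holds
x = 1: LHS = (1² - 1 - 1) mod 2 = (-1) mod 2 = 1; 1 = 1 — holds
The relation holds in every residue class, so the relation holds for every integer in [-1000, 1000].

(B) x = 3: LHS = |3| = 3; 3 ≠ 3 — FAILS

Only (B) has a counterexample.

Answer: B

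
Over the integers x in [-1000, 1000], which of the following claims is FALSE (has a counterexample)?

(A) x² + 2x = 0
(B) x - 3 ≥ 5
(A) x = 1: LHS = 1² + 2·1 = 3; 3 = 0 — FAILS
(B) x = 0: LHS = 0 - 3 = -3; -3 ≥ 5 — FAILS

Answer: Both A and B are false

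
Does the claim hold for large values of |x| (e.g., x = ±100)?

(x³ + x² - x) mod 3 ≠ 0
x = 100: LHS = (100³ + 100² - 100) mod 3 = 1009900 mod 3 = 1; 1 ≠ 0 — holds
x = -100: LHS = ((-100)³ + (-100)² - (-100)) mod 3 = (-989900) mod 3 = 1; 1 ≠ 0 — holds

Answer: Yes, holds for both x = 100 and x = -100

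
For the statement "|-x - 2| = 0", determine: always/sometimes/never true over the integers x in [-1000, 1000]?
Holds at x = -2: LHS = |-(-2) - 2| = |0| = 0; 0 = 0 — holds
Fails at x = 0: LHS = |-0 - 2| = |-2| = 2; 2 = 0 — FAILS
It is satisfied by some integers in the range but not all.

Answer: Sometimes true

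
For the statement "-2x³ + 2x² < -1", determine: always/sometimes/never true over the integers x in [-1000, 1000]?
Holds at x = 2: LHS = -2·2³ + 2·2² = -8; -8 < -1 — holds
Fails at x = 0: LHS = -2·0³ + 2·0² = 0; 0 < -1 — FAILS
It is satisfied by some integers in the range but not all.

Answer: Sometimes true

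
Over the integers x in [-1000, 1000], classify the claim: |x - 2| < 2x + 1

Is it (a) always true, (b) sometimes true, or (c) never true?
Holds at x = 1: LHS = |1 - 2| = |-1| = 1, RHS = 2·1 + 1 = 3; 1 < 3 — holds
Fails at x = 0: LHS = |0 - 2| = |-2| = 2, RHS = 2·0 + 1 = 1; 2 < 1 — FAILS
It is satisfied by some integers in the range but not all.

Answer: Sometimes true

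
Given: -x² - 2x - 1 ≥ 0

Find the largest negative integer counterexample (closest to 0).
Testing negative integers from -1 downward:
x = -1: LHS = -(-1)² - 2·(-1) - 1 = 0; 0 ≥ 0 — holds
x = -2: LHS = -(-2)² - 2·(-2) - 1 = -1; -1 ≥ 0 — FAILS  ← closest negative counterexample to 0

Answer: x = -2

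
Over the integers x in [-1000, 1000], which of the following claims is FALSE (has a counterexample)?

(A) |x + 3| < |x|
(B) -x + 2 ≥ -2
(A) x = 0: LHS = |0 + 3| = |3| = 3, RHS = |0| = 0; 3 < 0 — FAILS
(B) x = 5: LHS = -5 + 2 = -3; -3 ≥ -2 — FAILS

Answer: Both A and B are false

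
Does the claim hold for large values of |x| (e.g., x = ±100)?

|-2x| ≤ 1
x = 100: LHS = |-2·100| = |-200| = 200; 200 ≤ 1 — FAILS
x = -100: LHS = |-2·(-100)| = |200| = 200; 200 ≤ 1 — FAILS

Answer: No, fails for both x = 100 and x = -100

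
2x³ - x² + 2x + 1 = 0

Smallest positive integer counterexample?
Testing positive integers:
x = 1: LHS = 2·1³ - 1² + 2·1 + 1 = 4; 4 = 0 — FAILS  ← smallest positive counterexample

Answer: x = 1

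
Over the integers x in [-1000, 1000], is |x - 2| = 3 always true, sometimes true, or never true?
Holds at x = -1: LHS = |(-1) - 2| = |-3| = 3; 3 = 3 — holds
Fails at x = 0: LHS = |0 - 2| = |-2| = 2; 2 = 3 — FAILS
It is satisfied by some integers in the range but not all.

Answer: Sometimes true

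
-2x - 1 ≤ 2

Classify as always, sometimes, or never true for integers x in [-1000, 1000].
Holds at x = 0: LHS = -2·0 - 1 = -1; -1 ≤ 2 — holds
Fails at x = -2: LHS = -2·(-2) - 1 = 3; 3 ≤ 2 — FAILS
It is satisfied by some integers in the range but not all.

Answer: Sometimes true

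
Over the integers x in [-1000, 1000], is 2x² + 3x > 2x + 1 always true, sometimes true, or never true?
Holds at x = 1: LHS = 2·1² + 3·1 = 5, RHS = 2·1 + 1 = 3; 5 > 3 — holds
Fails at x = 0: LHS = 2·0² + 3·0 = 0, RHS = 2·0 + 1 = 1; 0 > 1 — FAILS
It is satisfied by some integers in the range but not all.

Answer: Sometimes true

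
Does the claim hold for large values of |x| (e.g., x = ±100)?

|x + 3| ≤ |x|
x = 100: LHS = |100 + 3| = |103| = 103, RHS = |100| = 100; 103 ≤ 100 — FAILS
x = -100: LHS = |(-100) + 3| = |-97| = 97, RHS = |-100| = 100; 97 ≤ 100 — holds

Answer: Partially: fails for x = 100, holds for x = -100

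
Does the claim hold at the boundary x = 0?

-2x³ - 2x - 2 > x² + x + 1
x = 0: LHS = -2·0³ - 2·0 - 2 = -2, RHS = 0² + 0 + 1 = 1; -2 > 1 — FAILS

The relation fails at x = 0, so x = 0 is a counterexample.

Answer: No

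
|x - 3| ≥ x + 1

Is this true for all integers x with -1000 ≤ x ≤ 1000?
The claim fails at x = 2:
x = 2: LHS = |2 - 3| = |-1| = 1, RHS = 2 + 1 = 3; 1 ≥ 3 — FAILS

Because a single integer refutes it, the statement is false.

Answer: False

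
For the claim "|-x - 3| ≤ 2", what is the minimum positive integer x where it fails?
Testing positive integers:
x = 1: LHS = |-1 - 3| = |-4| = 4; 4 ≤ 2 — FAILS  ← smallest positive counterexample

Answer: x = 1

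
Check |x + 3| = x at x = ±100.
x = 100: LHS = |100 + 3| = |103| = 103; 103 = 100 — FAILS
x = -100: LHS = |(-100) + 3| = |-97| = 97; 97 = -100 — FAILS

Answer: No, fails for both x = 100 and x = -100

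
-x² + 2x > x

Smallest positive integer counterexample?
Testing positive integers:
x = 1: LHS = -1² + 2·1 = 1; 1 > 1 — FAILS  ← smallest positive counterexample

Answer: x = 1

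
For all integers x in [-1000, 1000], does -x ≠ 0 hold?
The claim fails at x = 0:
x = 0: LHS = -0 = 0; 0 ≠ 0 — FAILS

Because a single integer refutes it, the statement is false.

Answer: False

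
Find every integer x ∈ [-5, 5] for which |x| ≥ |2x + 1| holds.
Holds for: {-1}
Fails for: {-5, -4, -3, -2, 0, 1, 2, 3, 4, 5}

Answer: {-1}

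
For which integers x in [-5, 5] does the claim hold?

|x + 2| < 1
Holds for: {-2}
Fails for: {-5, -4, -3, -1, 0, 1, 2, 3, 4, 5}

Answer: {-2}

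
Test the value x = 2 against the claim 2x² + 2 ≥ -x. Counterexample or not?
Substitute x = 2 into the relation:
x = 2: LHS = 2·2² + 2 = 10; 10 ≥ -2 — holds

The relation holds at x = 2, so it is not a counterexample.

Answer: No, x = 2 is not a counterexample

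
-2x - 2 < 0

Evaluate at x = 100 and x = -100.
x = 100: LHS = -2·100 - 2 = -202; -202 < 0 — holds
x = -100: LHS = -2·(-100) - 2 = 198; 198 < 0 — FAILS

Answer: Partially: holds for x = 100, fails for x = -100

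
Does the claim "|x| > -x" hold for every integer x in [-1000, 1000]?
The claim fails at x = 0:
x = 0: LHS = |0| = 0, RHS = -0 = 0; 0 > 0 — FAILS

Because a single integer refutes it, the statement is false.

Answer: False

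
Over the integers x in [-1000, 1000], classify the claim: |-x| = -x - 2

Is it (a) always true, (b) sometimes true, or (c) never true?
Over all integers in [-1000, 1000], LHS − RHS is always positive; it is smallest at x = 0, where it equals 2:
x = 0: LHS = |-0| = |0| = 0, RHS = -0 - 2 = -2; 0 = -2 — FAILS
At the ends of the range:
x = -1000: LHS = |-(-1000)| = |1000| = 1000, RHS = -(-1000) - 2 = 998; 1000 = 998 — FAILS
x = 1000: LHS = |-1000| = 1000, RHS = -1000 - 2 = -1002; 1000 = -1002 — FAILS
Hence LHS − RHS is never 0, i.e. the two sides are never equal, so the claimed relation (=) fails for every integer in [-1000, 1000].

No integer in the range satisfies it.

Answer: Never true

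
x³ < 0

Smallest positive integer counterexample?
Testing positive integers:
x = 1: LHS = 1³ = 1; 1 < 0 — FAILS  ← smallest positive counterexample

Answer: x = 1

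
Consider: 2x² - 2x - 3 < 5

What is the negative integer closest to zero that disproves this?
Testing negative integers from -1 downward:
x = -1: LHS = 2·(-1)² - 2·(-1) - 3 = 1; 1 < 5 — holds
x = -2: LHS = 2·(-2)² - 2·(-2) - 3 = 9; 9 < 5 — FAILS  ← closest negative counterexample to 0

Answer: x = -2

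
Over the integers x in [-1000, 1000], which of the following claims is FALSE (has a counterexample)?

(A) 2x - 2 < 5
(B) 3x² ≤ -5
(A) x = 4: LHS = 2·4 - 2 = 6; 6 < 5 — FAILS
(B) x = 0: LHS = 3·0² = 0; 0 ≤ -5 — FAILS

Answer: Both A and B are false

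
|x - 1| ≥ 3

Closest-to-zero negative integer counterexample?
Testing negative integers from -1 downward:
x = -1: LHS = |(-1) - 1| = |-2| = 2; 2 ≥ 3 — FAILS  ← closest negative counterexample to 0

Answer: x = -1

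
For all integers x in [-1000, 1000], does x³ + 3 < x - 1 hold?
The claim fails at x = 0:
x = 0: LHS = 0³ + 3 = 3, RHS = 0 - 1 = -1; 3 < -1 — FAILS

Because a single integer refutes it, the statement is false.

Answer: False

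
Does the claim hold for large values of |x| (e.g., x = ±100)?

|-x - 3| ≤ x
x = 100: LHS = |-100 - 3| = |-103| = 103; 103 ≤ 100 — FAILS
x = -100: LHS = |-(-100) - 3| = |97| = 97; 97 ≤ -100 — FAILS

Answer: No, fails for both x = 100 and x = -100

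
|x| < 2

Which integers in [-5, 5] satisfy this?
Holds for: {-1, 0, 1}
Fails for: {-5, -4, -3, -2, 2, 3, 4, 5}

Answer: {-1, 0, 1}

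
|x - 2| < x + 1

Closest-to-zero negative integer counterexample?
Testing negative integers from -1 downward:
x = -1: LHS = |(-1) - 2| = |-3| = 3, RHS = (-1) + 1 = 0; 3 < 0 — FAILS  ← closest negative counterexample to 0

Answer: x = -1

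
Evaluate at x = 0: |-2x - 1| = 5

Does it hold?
x = 0: LHS = |-2·0 - 1| = |-1| = 1; 1 = 5 — FAILS

The relation fails at x = 0, so x = 0 is a counterexample.

Answer: No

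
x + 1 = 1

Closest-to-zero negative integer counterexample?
Testing negative integers from -1 downward:
x = -1: LHS = (-1) + 1 = 0; 0 = 1 — FAILS  ← closest negative counterexample to 0

Answer: x = -1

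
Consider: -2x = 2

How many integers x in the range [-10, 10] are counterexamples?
Counterexamples in [-10, 10]: {-10, -9, -8, -7, -6, -5, -4, -3, -2, 0, 1, 2, 3, 4, 5, 6, 7, 8, 9, 10}.

Counting them gives 20 values.

Answer: 20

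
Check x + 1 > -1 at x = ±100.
x = 100: LHS = 100 + 1 = 101; 101 > -1 — holds
x = -100: LHS = (-100) + 1 = -99; -99 > -1 — FAILS

Answer: Partially: holds for x = 100, fails for x = -100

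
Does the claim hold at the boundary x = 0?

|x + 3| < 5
x = 0: LHS = |0 + 3| = |3| = 3; 3 < 5 — holds

The relation is satisfied at x = 0.

Answer: Yes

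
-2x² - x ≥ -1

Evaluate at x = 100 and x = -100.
x = 100: LHS = -2·100² - 100 = -20100; -20100 ≥ -1 — FAILS
x = -100: LHS = -2·(-100)² - (-100) = -19900; -19900 ≥ -1 — FAILS

Answer: No, fails for both x = 100 and x = -100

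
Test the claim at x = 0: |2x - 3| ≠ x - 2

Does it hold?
x = 0: LHS = |2·0 - 3| = |-3| = 3, RHS = 0 - 2 = -2; 3 ≠ -2 — holds

The relation is satisfied at x = 0.

Answer: Yes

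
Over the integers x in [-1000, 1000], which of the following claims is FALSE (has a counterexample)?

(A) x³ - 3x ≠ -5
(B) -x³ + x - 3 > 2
(A) Track d = LHS − RHS over the integers in [-1000, 1000]. Equality would need d = 0, but d changes sign only between consecutive integers, jumping over 0:
x = -3: LHS = (-3)³ - 3·(-3) = -18; -18 ≠ -5 — holds  (d = -13)
x = -2: LHS = (-2)³ - 3·(-2) = -2; -2 ≠ -5 — holds  (d = 3)
Away from these crossings d keeps a constant sign, and checking every integer in [-1000, 1000] confirms d ≠ 0 throughout. Hence the two sides are never equal, so the relation holds for every integer in [-1000, 1000].

(B) x = 0: LHS = -0³ + 0 - 3 = -3; -3 > 2 — FAILS

Only (B) has a counterexample.

Answer: B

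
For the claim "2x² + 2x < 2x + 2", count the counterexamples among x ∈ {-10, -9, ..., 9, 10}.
Counterexamples in [-10, 10]: {-10, -9, -8, -7, -6, -5, -4, -3, -2, -1, 1, 2, 3, 4, 5, 6, 7, 8, 9, 10}.

Counting them gives 20 values.

Answer: 20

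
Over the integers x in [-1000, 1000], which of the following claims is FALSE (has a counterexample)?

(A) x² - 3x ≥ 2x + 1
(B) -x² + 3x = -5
(A) x = 0: LHS = 0² - 3·0 = 0, RHS = 2·0 + 1 = 1; 0 ≥ 1 — FAILS
(B) x = 0: LHS = -0² + 3·0 = 0; 0 = -5 — FAILS

Answer: Both A and B are false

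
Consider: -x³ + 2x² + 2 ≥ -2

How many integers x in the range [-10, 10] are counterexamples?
Counterexamples in [-10, 10]: {3, 4, 5, 6, 7, 8, 9, 10}.

Counting them gives 8 values.

Answer: 8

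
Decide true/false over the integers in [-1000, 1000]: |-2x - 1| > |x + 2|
The claim fails at x = 0:
x = 0: LHS = |-2·0 - 1| = |-1| = 1, RHS = |0 + 2| = |2| = 2; 1 > 2 — FAILS

Because a single integer refutes it, the statement is false.

Answer: False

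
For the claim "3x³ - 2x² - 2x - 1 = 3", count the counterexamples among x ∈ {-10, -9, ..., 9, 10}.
Counterexamples in [-10, 10]: {-10, -9, -8, -7, -6, -5, -4, -3, -2, -1, 0, 1, 2, 3, 4, 5, 6, 7, 8, 9, 10}.

Counting them gives 21 values.

Answer: 21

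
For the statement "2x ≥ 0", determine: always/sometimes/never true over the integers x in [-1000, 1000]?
Holds at x = 0: LHS = 2·0 = 0; 0 ≥ 0 — holds
Fails at x = -1: LHS = 2·(-1) = -2; -2 ≥ 0 — FAILS
It is satisfied by some integers in the range but not all.

Answer: Sometimes true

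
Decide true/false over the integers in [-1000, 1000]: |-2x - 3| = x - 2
The claim fails at x = 0:
x = 0: LHS = |-2·0 - 3| = |-3| = 3, RHS = 0 - 2 = -2; 3 = -2 — FAILS

Because a single integer refutes it, the statement is false.

Answer: False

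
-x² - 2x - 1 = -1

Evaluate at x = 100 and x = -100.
x = 100: LHS = -100² - 2·100 - 1 = -10201; -10201 = -1 — FAILS
x = -100: LHS = -(-100)² - 2·(-100) - 1 = -9801; -9801 = -1 — FAILS

Answer: No, fails for both x = 100 and x = -100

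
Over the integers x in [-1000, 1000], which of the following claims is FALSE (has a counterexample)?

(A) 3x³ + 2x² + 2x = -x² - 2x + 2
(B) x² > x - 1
(A) x = 0: LHS = 3·0³ + 2·0² + 2·0 = 0, RHS = -0² - 2·0 + 2 = 2; 0 = 2 — FAILS

(B) Over all integers in [-1000, 1000], LHS − RHS is smallest at x = 0, where it equals 1:
x = 0: LHS = 0² = 0, RHS = 0 - 1 = -1; 0 > -1 — holds
At the ends of the range:
x = -1000: LHS = (-1000)² = 1000000, RHS = (-1000) - 1 = -1001; 1000000 > -1001 — holds
x = 1000: LHS = 1000² = 1000000, RHS = 1000 - 1 = 999; 1000000 > 999 — holds
Hence LHS − RHS is never zero or negative, i.e. LHS > RHS throughout, so the relation holds for every integer in [-1000, 1000].

Only (A) has a counterexample.

Answer: A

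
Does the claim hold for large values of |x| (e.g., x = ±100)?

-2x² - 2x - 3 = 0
x = 100: LHS = -2·100² - 2·100 - 3 = -20203; -20203 = 0 — FAILS
x = -100: LHS = -2·(-100)² - 2·(-100) - 3 = -19803; -19803 = 0 — FAILS

Answer: No, fails for both x = 100 and x = -100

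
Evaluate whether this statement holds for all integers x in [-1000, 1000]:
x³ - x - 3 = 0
The claim fails at x = 0:
x = 0: LHS = 0³ - 0 - 3 = -3; -3 = 0 — FAILS

Because a single integer refutes it, the statement is false.

Answer: False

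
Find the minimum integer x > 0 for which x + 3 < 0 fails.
Testing positive integers:
x = 1: LHS = 1 + 3 = 4; 4 < 0 — FAILS  ← smallest positive counterexample

Answer: x = 1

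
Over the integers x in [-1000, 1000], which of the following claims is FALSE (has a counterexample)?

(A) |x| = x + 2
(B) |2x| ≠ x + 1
(A) x = 0: LHS = |0| = 0, RHS = 0 + 2 = 2; 0 = 2 — FAILS
(B) x = 1: LHS = |2·1| = |2| = 2, RHS = 1 + 1 = 2; 2 ≠ 2 — FAILS

Answer: Both A and B are false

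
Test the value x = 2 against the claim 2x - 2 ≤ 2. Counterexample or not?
Substitute x = 2 into the relation:
x = 2: LHS = 2·2 - 2 = 2; 2 ≤ 2 — holds

The claim holds here, so x = 2 is not a counterexample. (A counterexample exists elsewhere, e.g. x = 3.)

Answer: No, x = 2 is not a counterexample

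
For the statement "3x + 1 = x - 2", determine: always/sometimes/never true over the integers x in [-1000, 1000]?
Track d = LHS − RHS over the integers in [-1000, 1000]. Equality would need d = 0, but d changes sign only between consecutive integers, jumping over 0:
x = -2: LHS = 3·(-2) + 1 = -5, RHS = (-2) - 2 = -4; -5 = -4 — FAILS  (d = -1)
x = -1: LHS = 3·(-1) + 1 = -2, RHS = (-1) - 2 = -3; -2 = -3 — FAILS  (d = 1)
Away from these crossings d keeps a constant sign, and checking every integer in [-1000, 1000] confirms d ≠ 0 throughout. Hence the two sides are never equal, so the claimed relation (=) fails for every integer in [-1000, 1000].

No integer in the range satisfies it.

Answer: Never true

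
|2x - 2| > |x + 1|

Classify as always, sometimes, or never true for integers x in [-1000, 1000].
Holds at x = 0: LHS = |2·0 - 2| = |-2| = 2, RHS = |0 + 1| = |1| = 1; 2 > 1 — holds
Fails at x = 1: LHS = |2·1 - 2| = |0| = 0, RHS = |1 + 1| = |2| = 2; 0 > 2 — FAILS
It is satisfied by some integers in the range but not all.

Answer: Sometimes true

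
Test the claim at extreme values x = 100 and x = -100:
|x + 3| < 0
x = 100: LHS = |100 + 3| = |103| = 103; 103 < 0 — FAILS
x = -100: LHS = |(-100) + 3| = |-97| = 97; 97 < 0 — FAILS

Answer: No, fails for both x = 100 and x = -100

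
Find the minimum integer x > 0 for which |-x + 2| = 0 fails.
Testing positive integers:
x = 1: LHS = |-1 + 2| = |1| = 1; 1 = 0 — FAILS  ← smallest positive counterexample

Answer: x = 1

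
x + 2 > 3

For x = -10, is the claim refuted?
Substitute x = -10 into the relation:
x = -10: LHS = (-10) + 2 = -8; -8 > 3 — FAILS

Since the claim fails at x = -10, this value is a counterexample.

Answer: Yes, x = -10 is a counterexample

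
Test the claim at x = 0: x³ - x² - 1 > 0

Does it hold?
x = 0: LHS = 0³ - 0² - 1 = -1; -1 > 0 — FAILS

The relation fails at x = 0, so x = 0 is a counterexample.

Answer: No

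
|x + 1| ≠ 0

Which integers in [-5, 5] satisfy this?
Holds for: {-5, -4, -3, -2, 0, 1, 2, 3, 4, 5}
Fails for: {-1}

Answer: {-5, -4, -3, -2, 0, 1, 2, 3, 4, 5}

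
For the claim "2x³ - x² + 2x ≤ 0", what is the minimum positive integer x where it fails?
Testing positive integers:
x = 1: LHS = 2·1³ - 1² + 2·1 = 3; 3 ≤ 0 — FAILS  ← smallest positive counterexample

Answer: x = 1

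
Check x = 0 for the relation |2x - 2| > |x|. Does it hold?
x = 0: LHS = |2·0 - 2| = |-2| = 2, RHS = |0| = 0; 2 > 0 — holds

The relation is satisfied at x = 0.

Answer: Yes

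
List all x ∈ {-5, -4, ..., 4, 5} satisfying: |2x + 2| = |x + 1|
Holds for: {-1}
Fails for: {-5, -4, -3, -2, 0, 1, 2, 3, 4, 5}

Answer: {-1}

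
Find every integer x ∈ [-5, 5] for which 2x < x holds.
Holds for: {-5, -4, -3, -2, -1}
Fails for: {0, 1, 2, 3, 4, 5}

Answer: {-5, -4, -3, -2, -1}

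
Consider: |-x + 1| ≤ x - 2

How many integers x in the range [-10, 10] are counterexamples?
Counterexamples in [-10, 10]: {-10, -9, -8, -7, -6, -5, -4, -3, -2, -1, 0, 1, 2, 3, 4, 5, 6, 7, 8, 9, 10}.

Counting them gives 21 values.

Answer: 21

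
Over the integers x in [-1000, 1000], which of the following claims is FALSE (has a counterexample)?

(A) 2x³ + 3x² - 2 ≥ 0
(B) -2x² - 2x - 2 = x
(A) x = 0: LHS = 2·0³ + 3·0² - 2 = -2; -2 ≥ 0 — FAILS
(B) x = 0: LHS = -2·0² - 2·0 - 2 = -2; -2 = 0 — FAILS

Answer: Both A and B are false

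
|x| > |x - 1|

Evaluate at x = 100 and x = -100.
x = 100: LHS = |100| = 100, RHS = |100 - 1| = |99| = 99; 100 > 99 — holds
x = -100: LHS = |-100| = 100, RHS = |(-100) - 1| = |-101| = 101; 100 > 101 — FAILS

Answer: Partially: holds for x = 100, fails for x = -100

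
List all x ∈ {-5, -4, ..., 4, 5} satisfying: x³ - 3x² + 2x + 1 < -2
Holds for: {-5, -4, -3, -2, -1}
Fails for: {0, 1, 2, 3, 4, 5}

Answer: {-5, -4, -3, -2, -1}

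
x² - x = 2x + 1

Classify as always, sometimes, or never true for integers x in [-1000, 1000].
Track d = LHS − RHS over the integers in [-1000, 1000]. Equality would need d = 0, but d changes sign only between consecutive integers, jumping over 0:
x = -1: LHS = (-1)² - (-1) = 2, RHS = 2·(-1) + 1 = -1; 2 = -1 — FAILS  (d = 3)
x = 0: LHS = 0² - 0 = 0, RHS = 2·0 + 1 = 1; 0 = 1 — FAILS  (d = -1)
x = 3: LHS = 3² - 3 = 6, RHS = 2·3 + 1 = 7; 6 = 7 — FAILS  (d = -1)
x = 4: LHS = 4² - 4 = 12, RHS = 2·4 + 1 = 9; 12 = 9 — FAILS  (d = 3)
Away from these crossings d keeps a constant sign, and checking every integer in [-1000, 1000] confirms d ≠ 0 throughout. Hence the two sides are never equal, so the claimed relation (=) fails for every integer in [-1000, 1000].

No integer in the range satisfies it.

Answer: Never true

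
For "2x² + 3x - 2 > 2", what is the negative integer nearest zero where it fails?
Testing negative integers from -1 downward:
x = -1: LHS = 2·(-1)² + 3·(-1) - 2 = -3; -3 > 2 — FAILS  ← closest negative counterexample to 0

Answer: x = -1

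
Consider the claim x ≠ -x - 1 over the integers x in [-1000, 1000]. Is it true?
Track d = LHS − RHS over the integers in [-1000, 1000]. Equality would need d = 0, but d changes sign only between consecutive integers, jumping over 0:
x = -1: RHS = -(-1) - 1 = 0; -1 ≠ 0 — holds  (d = -1)
x = 0: RHS = -0 - 1 = -1; 0 ≠ -1 — holds  (d = 1)
Away from these crossings d keeps a constant sign, and checking every integer in [-1000, 1000] confirms d ≠ 0 throughout. Hence the two sides are never equal, so the relation holds for every integer in [-1000, 1000].

No counterexample exists.

Answer: True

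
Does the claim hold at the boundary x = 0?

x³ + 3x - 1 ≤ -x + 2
x = 0: LHS = 0³ + 3·0 - 1 = -1, RHS = -0 + 2 = 2; -1 ≤ 2 — holds

The relation is satisfied at x = 0.

Answer: Yes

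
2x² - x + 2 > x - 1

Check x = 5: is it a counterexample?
Substitute x = 5 into the relation:
x = 5: LHS = 2·5² - 5 + 2 = 47, RHS = 5 - 1 = 4; 47 > 4 — holds

The relation holds at x = 5, so it is not a counterexample.

Answer: No, x = 5 is not a counterexample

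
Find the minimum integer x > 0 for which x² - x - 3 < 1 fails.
Testing positive integers:
x = 1: LHS = 1² - 1 - 3 = -3; -3 < 1 — holds
x = 2: LHS = 2² - 2 - 3 = -1; -1 < 1 — holds
x = 3: LHS = 3² - 3 - 3 = 3; 3 < 1 — FAILS  ← smallest positive counterexample

Answer: x = 3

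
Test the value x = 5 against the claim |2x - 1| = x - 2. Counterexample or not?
Substitute x = 5 into the relation:
x = 5: LHS = |2·5 - 1| = |9| = 9, RHS = 5 - 2 = 3; 9 = 3 — FAILS

Since the claim fails at x = 5, this value is a counterexample.

Answer: Yes, x = 5 is a counterexample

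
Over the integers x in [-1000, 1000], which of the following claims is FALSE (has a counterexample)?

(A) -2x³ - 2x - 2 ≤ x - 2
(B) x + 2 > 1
(A) x = -1: LHS = -2·(-1)³ - 2·(-1) - 2 = 2, RHS = (-1) - 2 = -3; 2 ≤ -3 — FAILS
(B) x = -1: LHS = (-1) + 2 = 1; 1 > 1 — FAILS

Answer: Both A and B are false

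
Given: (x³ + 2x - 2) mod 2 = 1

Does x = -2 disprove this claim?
Substitute x = -2 into the relation:
x = -2: LHS = ((-2)³ + 2·(-2) - 2) mod 2 = (-14) mod 2 = 0; 0 = 1 — FAILS

Since the claim fails at x = -2, this value is a counterexample.

Answer: Yes, x = -2 is a counterexample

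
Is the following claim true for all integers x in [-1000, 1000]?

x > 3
The claim fails at x = 0:
x = 0: 0 > 3 — FAILS

Because a single integer refutes it, the statement is false.

Answer: False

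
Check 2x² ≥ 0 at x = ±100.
x = 100: LHS = 2·100² = 20000; 20000 ≥ 0 — holds
x = -100: LHS = 2·(-100)² = 20000; 20000 ≥ 0 — holds

Answer: Yes, holds for both x = 100 and x = -100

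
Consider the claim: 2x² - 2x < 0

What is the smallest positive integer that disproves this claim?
Testing positive integers:
x = 1: LHS = 2·1² - 2·1 = 0; 0 < 0 — FAILS  ← smallest positive counterexample

Answer: x = 1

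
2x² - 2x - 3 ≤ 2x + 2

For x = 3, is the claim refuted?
Substitute x = 3 into the relation:
x = 3: LHS = 2·3² - 2·3 - 3 = 9, RHS = 2·3 + 2 = 8; 9 ≤ 8 — FAILS

Since the claim fails at x = 3, this value is a counterexample.

Answer: Yes, x = 3 is a counterexample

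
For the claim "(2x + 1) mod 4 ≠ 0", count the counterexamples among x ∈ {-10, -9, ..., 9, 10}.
For a polynomial with integer coefficients, its value mod 4 depends only on x mod 4, so it suffices to check one representative of each residue class, x = 0, 1, 2, 3:
x = 0: LHS = (2·0 + 1) mod 4 = 1 mod 4 = 1; 1 ≠ 0 — holds
x = 1: LHS = (2·1 + 1) mod 4 = 3 mod 4 = 3; 3 ≠ 0 — holds
x = 2: LHS = (2·2 + 1) mod 4 = 5 mod 4 = 1; 1 ≠ 0 — holds
x = 3: LHS = (2·3 + 1) mod 4 = 7 mod 4 = 3; 3 ≠ 0 — holds
The relation holds in every residue class, so the relation holds for every integer in [-10, 10].

No counterexample appears in that range.

Answer: 0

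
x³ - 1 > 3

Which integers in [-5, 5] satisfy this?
Holds for: {2, 3, 4, 5}
Fails for: {-5, -4, -3, -2, -1, 0, 1}

Answer: {2, 3, 4, 5}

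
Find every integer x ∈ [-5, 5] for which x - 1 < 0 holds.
Holds for: {-5, -4, -3, -2, -1, 0}
Fails for: {1, 2, 3, 4, 5}

Answer: {-5, -4, -3, -2, -1, 0}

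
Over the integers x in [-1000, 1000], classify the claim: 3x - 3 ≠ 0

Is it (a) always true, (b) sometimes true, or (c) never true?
Holds at x = 0: LHS = 3·0 - 3 = -3; -3 ≠ 0 — holds
Fails at x = 1: LHS = 3·1 - 3 = 0; 0 ≠ 0 — FAILS
It is satisfied by some integers in the range but not all.

Answer: Sometimes true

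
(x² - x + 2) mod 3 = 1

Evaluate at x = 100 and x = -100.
x = 100: LHS = (100² - 100 + 2) mod 3 = 9902 mod 3 = 2; 2 = 1 — FAILS
x = -100: LHS = ((-100)² - (-100) + 2) mod 3 = 10102 mod 3 = 1; 1 = 1 — holds

Answer: Partially: fails for x = 100, holds for x = -100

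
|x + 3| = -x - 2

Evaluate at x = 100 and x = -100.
x = 100: LHS = |100 + 3| = |103| = 103, RHS = -100 - 2 = -102; 103 = -102 — FAILS
x = -100: LHS = |(-100) + 3| = |-97| = 97, RHS = -(-100) - 2 = 98; 97 = 98 — FAILS

Answer: No, fails for both x = 100 and x = -100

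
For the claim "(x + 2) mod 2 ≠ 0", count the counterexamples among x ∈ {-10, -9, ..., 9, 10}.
Counterexamples in [-10, 10]: {-10, -8, -6, -4, -2, 0, 2, 4, 6, 8, 10}.

Counting them gives 11 values.

Answer: 11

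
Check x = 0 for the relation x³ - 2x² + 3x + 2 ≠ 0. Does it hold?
x = 0: LHS = 0³ - 2·0² + 3·0 + 2 = 2; 2 ≠ 0 — holds

The relation is satisfied at x = 0.

Answer: Yes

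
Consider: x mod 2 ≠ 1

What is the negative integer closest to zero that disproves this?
Testing negative integers from -1 downward:
x = -1: LHS = (-1) mod 2 = 1; 1 ≠ 1 — FAILS  ← closest negative counterexample to 0

Answer: x = -1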